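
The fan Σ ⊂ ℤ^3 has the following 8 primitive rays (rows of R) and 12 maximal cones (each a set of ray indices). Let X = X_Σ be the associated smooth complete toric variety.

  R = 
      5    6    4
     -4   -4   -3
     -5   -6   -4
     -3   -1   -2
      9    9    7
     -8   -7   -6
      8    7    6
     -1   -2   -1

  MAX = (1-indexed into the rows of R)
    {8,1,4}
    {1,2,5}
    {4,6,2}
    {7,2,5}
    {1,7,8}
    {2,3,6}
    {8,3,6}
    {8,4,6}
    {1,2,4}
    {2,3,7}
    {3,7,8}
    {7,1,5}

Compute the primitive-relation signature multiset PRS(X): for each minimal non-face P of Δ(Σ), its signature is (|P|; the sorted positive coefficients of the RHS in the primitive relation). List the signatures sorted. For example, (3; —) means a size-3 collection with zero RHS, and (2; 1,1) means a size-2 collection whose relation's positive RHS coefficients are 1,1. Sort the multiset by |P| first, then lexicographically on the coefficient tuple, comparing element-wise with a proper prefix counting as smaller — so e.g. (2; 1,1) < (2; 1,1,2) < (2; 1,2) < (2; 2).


11 minimal non-faces of Δ(Σ) (on 8 rays):

  {1,3}:  v_{1} + v_{3} = 0 — sig = (2; —)
  {6,7}:  v_{6} + v_{7} = 0 — sig = (2; —)
  {1,6}:  v_{1} + v_{6} = v_{4} — sig = (2; 1)
  {2,8}:  v_{2} + v_{8} = v_{3} — sig = (2; 1)
  {3,4}:  v_{3} + v_{4} = v_{6} — sig = (2; 1)
  {4,7}:  v_{4} + v_{7} = v_{1} — sig = (2; 1)
  {5,8}:  v_{5} + v_{8} = v_{7} — sig = (2; 1)
  {3,5}:  v_{3} + v_{5} = v_{2} + v_{7} — sig = (2; 1,1)
  {5,6}:  v_{5} + v_{6} = v_{1} + v_{2} — sig = (2; 1,1)
  {4,5}:  v_{4} + v_{5} = 2·v_{1} + v_{2} — sig = (2; 1,2)
  {1,2,7}:  v_{1} + v_{2} + v_{7} = v_{5} — sig = (3; 1)

Signatures (|P|; sorted positive RHS coefficients), sorted:
    (2; —)
    (2; —)
    (2; 1)
    (2; 1)
    (2; 1)
    (2; 1)
    (2; 1)
    (2; 1,1)
    (2; 1,1)
    (2; 1,2)
    (3; 1)


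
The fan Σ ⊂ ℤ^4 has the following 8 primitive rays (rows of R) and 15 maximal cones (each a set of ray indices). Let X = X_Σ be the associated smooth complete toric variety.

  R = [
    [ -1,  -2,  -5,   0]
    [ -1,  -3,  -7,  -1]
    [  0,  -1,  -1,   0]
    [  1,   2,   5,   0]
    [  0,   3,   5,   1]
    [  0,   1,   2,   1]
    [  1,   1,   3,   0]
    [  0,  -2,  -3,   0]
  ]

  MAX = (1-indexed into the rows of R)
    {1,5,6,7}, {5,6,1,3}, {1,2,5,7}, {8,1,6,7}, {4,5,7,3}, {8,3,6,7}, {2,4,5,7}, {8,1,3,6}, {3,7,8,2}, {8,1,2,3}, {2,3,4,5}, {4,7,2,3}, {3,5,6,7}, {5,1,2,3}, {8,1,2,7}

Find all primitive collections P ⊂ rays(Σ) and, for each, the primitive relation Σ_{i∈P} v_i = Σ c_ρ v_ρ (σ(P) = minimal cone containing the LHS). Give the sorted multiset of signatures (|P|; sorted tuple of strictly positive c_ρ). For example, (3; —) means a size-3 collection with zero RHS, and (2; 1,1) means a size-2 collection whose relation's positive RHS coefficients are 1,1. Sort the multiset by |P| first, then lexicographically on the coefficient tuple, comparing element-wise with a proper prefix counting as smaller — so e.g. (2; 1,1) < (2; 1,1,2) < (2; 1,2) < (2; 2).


Primitive collections (7):

  P = {1,4}:  v_{1} + v_{4} = 0  →  sig = (2; —)
  P = {2,6}:  v_{2} + v_{6} = v_{1}  →  sig = (2; 1)
  P = {5,8}:  v_{5} + v_{8} = v_{6}  →  sig = (2; 1)
  P = {4,8}:  v_{4} + v_{8} = v_{3} + v_{7}  →  sig = (2; 1,1)
  P = {4,6}:  v_{4} + v_{6} = v_{3} + v_{5} + v_{7}  →  sig = (2; 1,1,1)
  P = {1,3,7}:  v_{1} + v_{3} + v_{7} = v_{8}  →  sig = (3; 1)
  P = {2,3,5,7}:  v_{2} + v_{3} + v_{5} + v_{7} = 0  →  sig = (4; —)

so the primitive-relation signature multiset is
[(2; —), (2; 1), (2; 1), (2; 1,1), (2; 1,1,1), (3; 1), (4; —)]


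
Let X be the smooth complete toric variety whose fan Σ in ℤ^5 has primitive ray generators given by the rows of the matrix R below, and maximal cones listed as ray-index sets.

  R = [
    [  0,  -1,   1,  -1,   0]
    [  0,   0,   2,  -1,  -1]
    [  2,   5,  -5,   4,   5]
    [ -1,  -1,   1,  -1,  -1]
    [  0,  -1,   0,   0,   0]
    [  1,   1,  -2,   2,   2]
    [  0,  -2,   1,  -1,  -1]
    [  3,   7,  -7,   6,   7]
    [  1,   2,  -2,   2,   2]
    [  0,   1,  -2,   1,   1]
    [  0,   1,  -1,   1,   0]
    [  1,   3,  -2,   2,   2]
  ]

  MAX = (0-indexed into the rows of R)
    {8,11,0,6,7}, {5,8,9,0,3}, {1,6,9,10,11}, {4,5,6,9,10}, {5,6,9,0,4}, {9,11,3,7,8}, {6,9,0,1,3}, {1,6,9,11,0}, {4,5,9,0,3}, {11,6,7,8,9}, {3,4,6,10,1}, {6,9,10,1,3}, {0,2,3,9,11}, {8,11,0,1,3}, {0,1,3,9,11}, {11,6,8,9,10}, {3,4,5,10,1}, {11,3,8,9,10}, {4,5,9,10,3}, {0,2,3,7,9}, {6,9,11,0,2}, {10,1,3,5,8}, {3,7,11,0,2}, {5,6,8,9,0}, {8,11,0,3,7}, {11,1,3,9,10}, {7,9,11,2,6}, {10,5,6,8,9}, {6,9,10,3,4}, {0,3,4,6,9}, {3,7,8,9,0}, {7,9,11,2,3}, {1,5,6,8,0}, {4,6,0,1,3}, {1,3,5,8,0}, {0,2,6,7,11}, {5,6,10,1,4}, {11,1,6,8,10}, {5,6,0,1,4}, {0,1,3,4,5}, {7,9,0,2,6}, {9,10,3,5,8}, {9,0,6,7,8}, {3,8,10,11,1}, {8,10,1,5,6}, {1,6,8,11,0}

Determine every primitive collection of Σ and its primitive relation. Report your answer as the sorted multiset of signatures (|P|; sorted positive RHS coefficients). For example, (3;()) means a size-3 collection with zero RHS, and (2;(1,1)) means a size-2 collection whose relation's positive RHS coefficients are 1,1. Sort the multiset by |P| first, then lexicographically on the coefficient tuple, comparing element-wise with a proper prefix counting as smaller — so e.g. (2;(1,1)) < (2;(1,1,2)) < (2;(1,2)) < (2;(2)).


23 minimal non-faces of Δ(Σ) (on 12 rays):

  • {0,10}:  v_{0} + v_{10} = 0  ⟹  sig = (2;())
  • {2,8}:  v_{2} + v_{8} = v_{7}  ⟹  sig = (2;(1))
  • {4,8}:  v_{4} + v_{8} = v_{5}  ⟹  sig = (2;(1))
  • {4,11}:  v_{4} + v_{11} = v_{8}  ⟹  sig = (2;(1))
  • {2,10}:  v_{2} + v_{10} = v_{8} + v_{9} + v_{11}  ⟹  sig = (2;(1,1,1))
  • {1,7}:  v_{1} + v_{7} = v_{0} + v_{8} + 2·v_{11}  ⟹  sig = (2;(1,1,2))
  • {2,4}:  v_{2} + v_{4} = v_{0} + 2·v_{8} + v_{9}  ⟹  sig = (2;(1,1,2))
  • {7,10}:  v_{7} + v_{10} = 2·v_{8} + v_{9} + v_{11}  ⟹  sig = (2;(1,1,2))
  • {2,5}:  v_{2} + v_{5} = v_{0} + 3·v_{8} + v_{9}  ⟹  sig = (2;(1,1,3))
  • {4,7}:  v_{4} + v_{7} = v_{0} + 3·v_{8} + v_{9}  ⟹  sig = (2;(1,1,3))
  • {5,7}:  v_{5} + v_{7} = v_{0} + 4·v_{8} + v_{9}  ⟹  sig = (2;(1,1,4))
  • {1,2}:  v_{1} + v_{2} = v_{0} + 2·v_{11}  ⟹  sig = (2;(1,2))
  • {5,11}:  v_{5} + v_{11} = 2·v_{8}  ⟹  sig = (2;(2))
  • {1,4,9}:  v_{1} + v_{4} + v_{9} = 0  ⟹  sig = (3;())
  • {3,6,11}:  v_{3} + v_{6} + v_{11} = 0  ⟹  sig = (3;())
  • {1,5,9}:  v_{1} + v_{5} + v_{9} = v_{8}  ⟹  sig = (3;(1))
  • {1,8,9}:  v_{1} + v_{8} + v_{9} = v_{11}  ⟹  sig = (3;(1))
  • {3,6,8}:  v_{3} + v_{6} + v_{8} = v_{4}  ⟹  sig = (3;(1))
  • {2,3,6}:  v_{2} + v_{3} + v_{6} = v_{0} + v_{8} + v_{9}  ⟹  sig = (3;(1,1,1))
  • {3,6,7}:  v_{3} + v_{6} + v_{7} = v_{0} + 2·v_{8} + v_{9}  ⟹  sig = (3;(1,1,2))
  • {3,5,6}:  v_{3} + v_{5} + v_{6} = 2·v_{4}  ⟹  sig = (3;(2))
  • {0,8,9,11}:  v_{0} + v_{8} + v_{9} + v_{11} = v_{2}  ⟹  sig = (4;(1))
  • {0,7,9,11}:  v_{0} + v_{7} + v_{9} + v_{11} = 2·v_{2}  ⟹  sig = (4;(2))

Sorted signature multiset PRS(X):
{ (2;()),  (2;(1)) ×3,  (2;(1,1,1)),  (2;(1,1,2)) ×3,  (2;(1,1,3)) ×2,  (2;(1,1,4)),  (2;(1,2)),  (2;(2)),  (3;()) ×2,  (3;(1)) ×3,  (3;(1,1,1)),  (3;(1,1,2)),  (3;(2)),  (4;(1)),  (4;(2)) }


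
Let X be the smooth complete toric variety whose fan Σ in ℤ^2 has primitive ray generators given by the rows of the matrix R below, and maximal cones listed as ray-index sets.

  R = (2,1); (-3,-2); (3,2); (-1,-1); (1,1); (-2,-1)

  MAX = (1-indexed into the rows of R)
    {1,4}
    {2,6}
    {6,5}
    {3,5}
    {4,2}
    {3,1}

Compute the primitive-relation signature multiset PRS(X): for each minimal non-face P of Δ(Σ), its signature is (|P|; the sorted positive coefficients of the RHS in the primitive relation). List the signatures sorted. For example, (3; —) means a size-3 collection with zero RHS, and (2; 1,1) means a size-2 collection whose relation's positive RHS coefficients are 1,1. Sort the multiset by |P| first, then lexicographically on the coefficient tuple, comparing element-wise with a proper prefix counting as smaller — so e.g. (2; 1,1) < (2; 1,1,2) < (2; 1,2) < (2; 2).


Minimal non-faces — 9 found among 6 rays, 6 max cones:

  P={1,6}:  v_{1} + v_{6} = 0 — sig = (2; —)
  P={2,3}:  v_{2} + v_{3} = 0 — sig = (2; —)
  P={4,5}:  v_{4} + v_{5} = 0 — sig = (2; —)
  P={1,2}:  v_{1} + v_{2} = v_{4} — sig = (2; 1)
  P={1,5}:  v_{1} + v_{5} = v_{3} — sig = (2; 1)
  P={2,5}:  v_{2} + v_{5} = v_{6} — sig = (2; 1)
  P={3,4}:  v_{3} + v_{4} = v_{1} — sig = (2; 1)
  P={3,6}:  v_{3} + v_{6} = v_{5} — sig = (2; 1)
  P={4,6}:  v_{4} + v_{6} = v_{2} — sig = (2; 1)

so the primitive-relation signature multiset is
    |P|=2: 9 collections, coeffs (), (), (), (1), (1), (1), (1), (1), (1)


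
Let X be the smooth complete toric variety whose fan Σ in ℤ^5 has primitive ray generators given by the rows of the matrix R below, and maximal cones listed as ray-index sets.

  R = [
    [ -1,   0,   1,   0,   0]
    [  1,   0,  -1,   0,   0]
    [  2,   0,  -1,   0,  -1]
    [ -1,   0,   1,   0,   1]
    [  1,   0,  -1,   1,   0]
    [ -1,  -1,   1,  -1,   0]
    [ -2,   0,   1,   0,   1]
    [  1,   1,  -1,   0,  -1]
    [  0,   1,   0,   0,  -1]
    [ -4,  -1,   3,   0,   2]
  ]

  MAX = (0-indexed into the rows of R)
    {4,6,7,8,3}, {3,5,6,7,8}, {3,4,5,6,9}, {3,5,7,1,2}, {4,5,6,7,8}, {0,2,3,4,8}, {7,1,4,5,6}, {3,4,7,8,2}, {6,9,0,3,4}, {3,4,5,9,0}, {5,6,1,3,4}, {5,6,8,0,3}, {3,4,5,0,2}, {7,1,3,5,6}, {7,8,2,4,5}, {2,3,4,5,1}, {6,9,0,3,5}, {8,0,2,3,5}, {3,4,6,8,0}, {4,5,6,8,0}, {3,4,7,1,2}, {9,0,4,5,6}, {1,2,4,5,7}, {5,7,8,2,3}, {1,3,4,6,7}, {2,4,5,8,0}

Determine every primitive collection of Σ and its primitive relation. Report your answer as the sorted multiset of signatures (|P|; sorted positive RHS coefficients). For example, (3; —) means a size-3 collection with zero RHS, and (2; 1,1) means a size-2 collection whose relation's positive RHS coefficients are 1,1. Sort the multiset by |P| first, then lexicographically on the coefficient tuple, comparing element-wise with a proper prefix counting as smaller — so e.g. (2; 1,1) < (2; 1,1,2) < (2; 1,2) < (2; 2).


The 11 primitive collections of Σ (r=10, n=5):

  • {0,1}:  v_{0} + v_{1} = 0 — sig = (2; —)
  • {2,6}:  v_{2} + v_{6} = 0 — sig = (2; —)
  • {0,7}:  v_{0} + v_{7} = v_{8} — sig = (2; 1)
  • {1,8}:  v_{1} + v_{8} = v_{7} — sig = (2; 1)
  • {7,9}:  v_{7} + v_{9} = v_{0} + v_{6} — sig = (2; 1,1)
  • {1,9}:  v_{1} + v_{9} = v_{3} + v_{4} + v_{5} + v_{6} — sig = (2; 1,1,1,1)
  • {2,9}:  v_{2} + v_{9} = v_{0} + v_{3} + v_{4} + v_{5} — sig = (2; 1,1,1,1)
  • {8,9}:  v_{8} + v_{9} = 2·v_{0} + v_{6} — sig = (2; 1,2)
  • {3,4,5,7}:  v_{3} + v_{4} + v_{5} + v_{7} = 0 — sig = (4; —)
  • {3,4,5,8}:  v_{3} + v_{4} + v_{5} + v_{8} = v_{0} — sig = (4; 1)
  • {0,3,4,5,6}:  v_{0} + v_{3} + v_{4} + v_{5} + v_{6} = v_{9} — sig = (5; 1)

Sorted signature multiset PRS(X):
    (2; —)
    (2; —)
    (2; 1)
    (2; 1)
    (2; 1,1)
    (2; 1,1,1,1)
    (2; 1,1,1,1)
    (2; 1,2)
    (4; —)
    (4; 1)
    (5; 1)


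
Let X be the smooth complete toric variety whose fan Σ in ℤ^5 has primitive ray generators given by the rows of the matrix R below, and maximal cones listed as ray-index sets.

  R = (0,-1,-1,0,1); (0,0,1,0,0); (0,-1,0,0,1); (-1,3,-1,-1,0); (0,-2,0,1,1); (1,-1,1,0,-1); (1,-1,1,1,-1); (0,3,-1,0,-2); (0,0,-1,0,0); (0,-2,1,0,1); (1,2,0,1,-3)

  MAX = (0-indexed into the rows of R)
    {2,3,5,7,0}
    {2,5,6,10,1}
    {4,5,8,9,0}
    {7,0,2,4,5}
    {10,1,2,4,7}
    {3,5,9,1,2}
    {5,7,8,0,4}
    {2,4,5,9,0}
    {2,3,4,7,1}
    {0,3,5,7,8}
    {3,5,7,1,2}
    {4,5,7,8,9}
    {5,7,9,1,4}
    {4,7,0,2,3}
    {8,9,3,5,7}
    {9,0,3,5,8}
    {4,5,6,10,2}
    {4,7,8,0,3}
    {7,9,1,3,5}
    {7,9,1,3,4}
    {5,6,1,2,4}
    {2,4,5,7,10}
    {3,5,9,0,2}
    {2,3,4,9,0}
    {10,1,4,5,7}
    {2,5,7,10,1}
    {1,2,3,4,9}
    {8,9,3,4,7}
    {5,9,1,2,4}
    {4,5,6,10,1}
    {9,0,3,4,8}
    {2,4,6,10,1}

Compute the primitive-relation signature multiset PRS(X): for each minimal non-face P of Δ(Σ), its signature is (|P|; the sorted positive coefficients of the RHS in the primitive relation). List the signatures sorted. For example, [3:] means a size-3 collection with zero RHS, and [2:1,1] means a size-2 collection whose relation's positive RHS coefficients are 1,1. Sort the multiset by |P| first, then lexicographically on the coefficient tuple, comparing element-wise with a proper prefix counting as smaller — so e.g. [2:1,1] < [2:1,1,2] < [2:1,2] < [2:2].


Minimal non-faces — 17 found among 11 rays, 32 max cones:

  • {1,8}:  v_{1} + v_{8} = 0  ⟹  sig = [2:]
  • {0,1}:  v_{0} + v_{1} = v_{2}  ⟹  sig = [2:1]
  • {2,8}:  v_{2} + v_{8} = v_{0}  ⟹  sig = [2:1]
  • {6,7}:  v_{6} + v_{7} = v_{10}  ⟹  sig = [2:1]
  • {3,6}:  v_{3} + v_{6} = v_{1} + v_{2} + v_{7}  ⟹  sig = [2:1,1,1]
  • {6,9}:  v_{6} + v_{9} = v_{1} + v_{4} + v_{5}  ⟹  sig = [2:1,1,1]
  • {6,8}:  v_{6} + v_{8} = v_{2} + v_{4} + v_{5} + v_{7}  ⟹  sig = [2:1,1,1,1]
  • {9,10}:  v_{9} + v_{10} = v_{1} + v_{4} + v_{5} + v_{7}  ⟹  sig = [2:1,1,1,1]
  • {0,6}:  v_{0} + v_{6} = 2·v_{2} + v_{4} + v_{5} + v_{7}  ⟹  sig = [2:1,1,1,2]
  • {8,10}:  v_{8} + v_{10} = v_{2} + v_{4} + v_{5} + 2·v_{7}  ⟹  sig = [2:1,1,1,2]
  • {3,10}:  v_{3} + v_{10} = v_{1} + v_{2} + 2·v_{7}  ⟹  sig = [2:1,1,2]
  • {0,10}:  v_{0} + v_{10} = 2·v_{2} + v_{4} + v_{5} + 2·v_{7}  ⟹  sig = [2:1,1,2,2]
  • {2,7,9}:  v_{2} + v_{7} + v_{9} = 0  ⟹  sig = [3:]
  • {3,4,5}:  v_{3} + v_{4} + v_{5} = 0  ⟹  sig = [3:]
  • {0,7,9}:  v_{0} + v_{7} + v_{9} = v_{8}  ⟹  sig = [3:1]
  • {1,2,4,5,7}:  v_{1} + v_{2} + v_{4} + v_{5} + v_{7} = v_{6}  ⟹  sig = [5:1]
  • {1,2,4,5,10}:  v_{1} + v_{2} + v_{4} + v_{5} + v_{10} = 2·v_{6}  ⟹  sig = [5:2]

so the primitive-relation signature multiset is
[[2:], [2:1], [2:1], [2:1], [2:1,1,1], [2:1,1,1], [2:1,1,1,1], [2:1,1,1,1], [2:1,1,1,2], [2:1,1,1,2], [2:1,1,2], [2:1,1,2,2], [3:], [3:], [3:1], [5:1], [5:2]]


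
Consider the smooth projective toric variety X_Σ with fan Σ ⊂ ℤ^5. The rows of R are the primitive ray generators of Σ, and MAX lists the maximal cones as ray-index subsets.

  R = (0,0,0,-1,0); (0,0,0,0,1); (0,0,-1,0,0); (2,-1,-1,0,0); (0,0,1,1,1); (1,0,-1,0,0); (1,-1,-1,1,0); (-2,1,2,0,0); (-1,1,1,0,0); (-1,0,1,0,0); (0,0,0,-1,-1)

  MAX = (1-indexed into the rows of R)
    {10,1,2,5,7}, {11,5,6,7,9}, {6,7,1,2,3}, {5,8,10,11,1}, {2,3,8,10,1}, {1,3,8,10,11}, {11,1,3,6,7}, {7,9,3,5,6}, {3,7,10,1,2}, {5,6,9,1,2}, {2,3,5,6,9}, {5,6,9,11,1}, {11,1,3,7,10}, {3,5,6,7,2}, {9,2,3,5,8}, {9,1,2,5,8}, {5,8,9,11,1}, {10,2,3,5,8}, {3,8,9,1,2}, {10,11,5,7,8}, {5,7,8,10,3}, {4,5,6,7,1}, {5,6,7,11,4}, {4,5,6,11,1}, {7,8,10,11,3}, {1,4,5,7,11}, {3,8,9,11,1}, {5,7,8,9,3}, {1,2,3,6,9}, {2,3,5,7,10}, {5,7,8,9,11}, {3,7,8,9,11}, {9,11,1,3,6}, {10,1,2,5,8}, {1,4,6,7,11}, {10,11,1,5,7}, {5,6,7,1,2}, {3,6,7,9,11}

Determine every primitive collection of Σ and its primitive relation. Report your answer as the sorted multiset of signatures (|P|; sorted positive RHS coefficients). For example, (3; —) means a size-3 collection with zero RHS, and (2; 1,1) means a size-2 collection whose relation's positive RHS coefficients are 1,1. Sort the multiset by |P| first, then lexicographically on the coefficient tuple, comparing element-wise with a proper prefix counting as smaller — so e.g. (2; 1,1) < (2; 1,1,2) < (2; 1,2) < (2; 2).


Primitive collections (16):

  P = {6,10}:  v_{6} + v_{10} = 0  so sig = (2; —)
  P = {2,11}:  v_{2} + v_{11} = v_{1}  so sig = (2; 1)
  P = {6,8}:  v_{6} + v_{8} = v_{9}  so sig = (2; 1)
  P = {9,10}:  v_{9} + v_{10} = v_{8}  so sig = (2; 1)
  P = {4,8}:  v_{4} + v_{8} = v_{5} + v_{11}  so sig = (2; 1,1)
  P = {3,4}:  v_{3} + v_{4} = v_{1} + v_{6} + v_{7}  so sig = (2; 1,1,1)
  P = {4,9}:  v_{4} + v_{9} = v_{5} + v_{6} + v_{11}  so sig = (2; 1,1,1)
  P = {4,10}:  v_{4} + v_{10} = v_{1} + v_{5} + v_{7} + v_{11}  so sig = (2; 1,1,1,1)
  P = {2,4}:  v_{2} + v_{4} = 2·v_{1} + v_{5} + v_{6} + v_{7}  so sig = (2; 1,1,1,2)
  P = {1,7,9}:  v_{1} + v_{7} + v_{9} = 0  so sig = (3; —)
  P = {3,5,11}:  v_{3} + v_{5} + v_{11} = 0  so sig = (3; —)
  P = {1,3,5}:  v_{1} + v_{3} + v_{5} = v_{2}  so sig = (3; 1)
  P = {1,7,8}:  v_{1} + v_{7} + v_{8} = v_{10}  so sig = (3; 1)
  P = {2,7,9}:  v_{2} + v_{7} + v_{9} = v_{3} + v_{5}  so sig = (3; 1,1)
  P = {2,7,8}:  v_{2} + v_{7} + v_{8} = v_{3} + v_{5} + v_{10}  so sig = (3; 1,1,1)
  P = {1,5,6,7,11}:  v_{1} + v_{5} + v_{6} + v_{7} + v_{11} = v_{4}  so sig = (5; 1)

Hence PRS(X_Σ) =
[(2; —), (2; 1), (2; 1), (2; 1), (2; 1,1), (2; 1,1,1), (2; 1,1,1), (2; 1,1,1,1), (2; 1,1,1,2), (3; —), (3; —), (3; 1), (3; 1), (3; 1,1), (3; 1,1,1), (5; 1)]


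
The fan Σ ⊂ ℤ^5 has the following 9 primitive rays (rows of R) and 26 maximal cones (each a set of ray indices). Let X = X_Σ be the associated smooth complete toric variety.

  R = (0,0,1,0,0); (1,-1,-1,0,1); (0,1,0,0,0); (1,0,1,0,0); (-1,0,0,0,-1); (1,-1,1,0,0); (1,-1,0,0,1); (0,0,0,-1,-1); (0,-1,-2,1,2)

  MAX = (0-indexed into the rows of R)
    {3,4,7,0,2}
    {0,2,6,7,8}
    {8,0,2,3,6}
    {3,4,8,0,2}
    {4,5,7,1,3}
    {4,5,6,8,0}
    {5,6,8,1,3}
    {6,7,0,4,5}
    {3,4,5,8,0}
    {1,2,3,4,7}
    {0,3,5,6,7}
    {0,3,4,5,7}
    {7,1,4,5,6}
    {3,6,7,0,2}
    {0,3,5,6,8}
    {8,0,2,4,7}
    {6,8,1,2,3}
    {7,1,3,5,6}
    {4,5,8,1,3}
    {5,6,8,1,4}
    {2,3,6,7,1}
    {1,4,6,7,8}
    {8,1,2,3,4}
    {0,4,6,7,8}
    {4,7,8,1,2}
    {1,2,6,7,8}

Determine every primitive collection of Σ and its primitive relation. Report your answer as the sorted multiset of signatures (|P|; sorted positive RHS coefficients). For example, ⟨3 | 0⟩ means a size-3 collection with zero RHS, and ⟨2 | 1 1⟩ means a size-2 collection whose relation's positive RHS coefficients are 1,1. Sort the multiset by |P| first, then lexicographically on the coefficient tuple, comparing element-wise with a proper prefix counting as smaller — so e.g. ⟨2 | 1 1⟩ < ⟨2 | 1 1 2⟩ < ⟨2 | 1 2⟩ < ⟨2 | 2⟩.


6 minimal non-faces of Δ(Σ) (on 9 rays):

  • {0,1}:  v_{0} + v_{1} = v_{6} — sig = ⟨2 | 1⟩
  • {2,5}:  v_{2} + v_{5} = v_{3} — sig = ⟨2 | 1⟩
  • {2,4,6}:  v_{2} + v_{4} + v_{6} = 0 — sig = ⟨3 | 0⟩
  • {3,4,6}:  v_{3} + v_{4} + v_{6} = v_{5} — sig = ⟨3 | 1⟩
  • {3,7,8}:  v_{3} + v_{7} + v_{8} = v_{1} — sig = ⟨3 | 1⟩
  • {5,7,8}:  v_{5} + v_{7} + v_{8} = v_{1} + v_{4} + v_{6} — sig = ⟨3 | 1 1 1⟩

Sorted signature multiset PRS(X):
    |P|=2: 2 collections, coeffs (1), (1)
    |P|=3: 4 collections, coeffs (), (1), (1), (1,1,1)


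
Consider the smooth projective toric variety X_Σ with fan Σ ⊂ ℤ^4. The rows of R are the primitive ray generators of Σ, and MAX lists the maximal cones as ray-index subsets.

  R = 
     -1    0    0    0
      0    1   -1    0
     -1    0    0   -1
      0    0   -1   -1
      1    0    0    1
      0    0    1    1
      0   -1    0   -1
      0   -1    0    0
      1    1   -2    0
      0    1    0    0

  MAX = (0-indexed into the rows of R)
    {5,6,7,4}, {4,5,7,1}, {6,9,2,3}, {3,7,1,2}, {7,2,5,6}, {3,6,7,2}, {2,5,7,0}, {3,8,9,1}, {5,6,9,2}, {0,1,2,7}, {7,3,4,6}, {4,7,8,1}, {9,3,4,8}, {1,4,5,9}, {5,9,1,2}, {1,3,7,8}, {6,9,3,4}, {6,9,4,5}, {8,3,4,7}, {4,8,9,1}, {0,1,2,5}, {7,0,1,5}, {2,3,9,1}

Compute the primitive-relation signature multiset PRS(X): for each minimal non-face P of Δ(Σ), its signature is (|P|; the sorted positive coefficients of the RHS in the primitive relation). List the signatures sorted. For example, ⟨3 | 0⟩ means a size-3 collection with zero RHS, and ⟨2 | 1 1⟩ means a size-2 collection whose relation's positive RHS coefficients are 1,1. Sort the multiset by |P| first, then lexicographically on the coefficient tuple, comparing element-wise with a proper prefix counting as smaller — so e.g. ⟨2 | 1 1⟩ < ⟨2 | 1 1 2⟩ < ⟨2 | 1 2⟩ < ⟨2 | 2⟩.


Primitive collections (14):

  {2,4}:  v_{2} + v_{4} = 0 ; sig = ⟨2 | 0⟩
  {3,5}:  v_{3} + v_{5} = 0 ; sig = ⟨2 | 0⟩
  {7,9}:  v_{7} + v_{9} = 0 ; sig = ⟨2 | 0⟩
  {1,6}:  v_{1} + v_{6} = v_{3} ; sig = ⟨2 | 1⟩
  {0,6}:  v_{0} + v_{6} = v_{2} + v_{7} ; sig = ⟨2 | 1 1⟩
  {2,8}:  v_{2} + v_{8} = v_{1} + v_{3} ; sig = ⟨2 | 1 1⟩
  {5,8}:  v_{5} + v_{8} = v_{1} + v_{4} ; sig = ⟨2 | 1 1⟩
  {0,3}:  v_{0} + v_{3} = v_{1} + v_{2} + v_{7} ; sig = ⟨2 | 1 1 1⟩
  {0,4}:  v_{0} + v_{4} = v_{1} + v_{5} + v_{7} ; sig = ⟨2 | 1 1 1⟩
  {0,9}:  v_{0} + v_{9} = v_{1} + v_{2} + v_{5} ; sig = ⟨2 | 1 1 1⟩
  {0,8}:  v_{0} + v_{8} = 2·v_{1} + v_{7} ; sig = ⟨2 | 1 2⟩
  {6,8}:  v_{6} + v_{8} = 2·v_{3} + v_{4} ; sig = ⟨2 | 1 2⟩
  {1,3,4}:  v_{1} + v_{3} + v_{4} = v_{8} ; sig = ⟨3 | 1⟩
  {1,2,5,7}:  v_{1} + v_{2} + v_{5} + v_{7} = v_{0} ; sig = ⟨4 | 1⟩

so the primitive-relation signature multiset is
[⟨2 | 0⟩, ⟨2 | 0⟩, ⟨2 | 0⟩, ⟨2 | 1⟩, ⟨2 | 1 1⟩, ⟨2 | 1 1⟩, ⟨2 | 1 1⟩, ⟨2 | 1 1 1⟩, ⟨2 | 1 1 1⟩, ⟨2 | 1 1 1⟩, ⟨2 | 1 2⟩, ⟨2 | 1 2⟩, ⟨3 | 1⟩, ⟨4 | 1⟩]


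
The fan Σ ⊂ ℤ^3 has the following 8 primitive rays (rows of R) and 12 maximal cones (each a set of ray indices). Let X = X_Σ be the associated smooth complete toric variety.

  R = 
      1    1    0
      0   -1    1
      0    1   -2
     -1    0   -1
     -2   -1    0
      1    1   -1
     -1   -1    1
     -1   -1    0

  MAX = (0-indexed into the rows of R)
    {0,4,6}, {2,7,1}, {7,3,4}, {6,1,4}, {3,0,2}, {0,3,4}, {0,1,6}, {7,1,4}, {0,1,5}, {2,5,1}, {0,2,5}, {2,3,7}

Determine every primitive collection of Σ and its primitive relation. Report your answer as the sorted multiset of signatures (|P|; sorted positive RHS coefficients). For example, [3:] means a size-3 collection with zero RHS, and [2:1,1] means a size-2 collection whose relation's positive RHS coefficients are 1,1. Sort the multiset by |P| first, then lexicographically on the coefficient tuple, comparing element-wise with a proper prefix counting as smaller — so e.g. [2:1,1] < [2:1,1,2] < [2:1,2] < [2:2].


12 collections generate NE(X_Σ); each relation:

  P={0,7}:  v_{0} + v_{7} = 0 — sig = [2:]
  P={5,6}:  v_{5} + v_{6} = 0 — sig = [2:]
  P={1,3}:  v_{1} + v_{3} = v_{7} — sig = [2:1]
  P={2,6}:  v_{2} + v_{6} = v_{3} — sig = [2:1]
  P={3,5}:  v_{3} + v_{5} = v_{2} — sig = [2:1]
  P={3,6}:  v_{3} + v_{6} = v_{4} — sig = [2:1]
  P={4,5}:  v_{4} + v_{5} = v_{3} — sig = [2:1]
  P={5,7}:  v_{5} + v_{7} = v_{1} + v_{2} — sig = [2:1,1]
  P={6,7}:  v_{6} + v_{7} = v_{1} + v_{4} — sig = [2:1,1]
  P={2,4}:  v_{2} + v_{4} = 2·v_{3} — sig = [2:2]
  P={0,1,2}:  v_{0} + v_{1} + v_{2} = v_{5} — sig = [3:1]
  P={0,1,4}:  v_{0} + v_{1} + v_{4} = v_{6} — sig = [3:1]

so the primitive-relation signature multiset is
{ [2:] ×2,  [2:1] ×5,  [2:1,1] ×2,  [2:2],  [3:1] ×2 }


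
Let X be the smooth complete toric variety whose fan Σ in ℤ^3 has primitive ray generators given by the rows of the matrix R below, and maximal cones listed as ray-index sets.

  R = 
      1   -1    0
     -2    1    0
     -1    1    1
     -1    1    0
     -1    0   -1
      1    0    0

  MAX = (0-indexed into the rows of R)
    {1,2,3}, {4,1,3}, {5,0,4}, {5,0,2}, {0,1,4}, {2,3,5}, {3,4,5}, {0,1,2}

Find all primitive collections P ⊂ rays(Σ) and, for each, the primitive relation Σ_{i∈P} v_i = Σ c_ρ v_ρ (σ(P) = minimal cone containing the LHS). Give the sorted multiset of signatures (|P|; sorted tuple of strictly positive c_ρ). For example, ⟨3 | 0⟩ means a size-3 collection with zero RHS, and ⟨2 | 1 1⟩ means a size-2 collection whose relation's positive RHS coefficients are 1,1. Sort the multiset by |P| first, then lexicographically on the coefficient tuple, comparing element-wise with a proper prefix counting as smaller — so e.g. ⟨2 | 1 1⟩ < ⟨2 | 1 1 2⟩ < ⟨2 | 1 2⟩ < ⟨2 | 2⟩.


3 minimal non-faces of Δ(Σ) (on 6 rays):

  • {0,3}:  v_{0} + v_{3} = 0  →  sig = ⟨2 | 0⟩
  • {1,5}:  v_{1} + v_{5} = v_{3}  →  sig = ⟨2 | 1⟩
  • {2,4}:  v_{2} + v_{4} = v_{1}  →  sig = ⟨2 | 1⟩

Signatures (|P|; sorted positive RHS coefficients), sorted:
[⟨2 | 0⟩, ⟨2 | 1⟩, ⟨2 | 1⟩]


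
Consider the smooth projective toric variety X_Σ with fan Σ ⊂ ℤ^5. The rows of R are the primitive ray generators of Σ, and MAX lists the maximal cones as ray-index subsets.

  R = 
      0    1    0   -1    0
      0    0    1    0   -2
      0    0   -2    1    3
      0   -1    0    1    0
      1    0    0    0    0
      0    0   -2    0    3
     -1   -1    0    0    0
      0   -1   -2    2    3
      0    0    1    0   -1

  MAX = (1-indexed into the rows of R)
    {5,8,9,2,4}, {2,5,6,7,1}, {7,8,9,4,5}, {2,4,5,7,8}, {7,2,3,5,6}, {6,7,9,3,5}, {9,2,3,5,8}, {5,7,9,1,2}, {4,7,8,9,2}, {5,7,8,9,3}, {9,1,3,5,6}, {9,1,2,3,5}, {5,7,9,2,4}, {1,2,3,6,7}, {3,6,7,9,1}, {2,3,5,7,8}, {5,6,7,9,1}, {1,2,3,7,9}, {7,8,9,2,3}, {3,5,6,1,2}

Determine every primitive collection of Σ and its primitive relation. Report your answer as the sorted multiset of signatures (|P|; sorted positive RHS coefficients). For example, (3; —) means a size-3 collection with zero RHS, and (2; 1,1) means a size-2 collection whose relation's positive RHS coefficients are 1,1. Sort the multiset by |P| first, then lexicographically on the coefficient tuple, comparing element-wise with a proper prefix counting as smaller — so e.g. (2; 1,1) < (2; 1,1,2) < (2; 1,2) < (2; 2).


Minimal non-faces — 9 found among 9 rays, 20 max cones:

  {1,4}:  v_{1} + v_{4} = 0 ; sig = (2; —)
  {1,8}:  v_{1} + v_{8} = v_{3} ; sig = (2; 1)
  {3,4}:  v_{3} + v_{4} = v_{8} ; sig = (2; 1)
  {4,6}:  v_{4} + v_{6} = v_{3} + v_{5} + v_{7} ; sig = (2; 1,1,1)
  {6,8}:  v_{6} + v_{8} = 2·v_{3} + v_{5} + v_{7} ; sig = (2; 1,1,2)
  {2,6,9}:  v_{2} + v_{6} + v_{9} = 0 ; sig = (3; —)
  {1,3,5,7}:  v_{1} + v_{3} + v_{5} + v_{7} = v_{6} ; sig = (4; 1)
  {2,3,5,7,9}:  v_{2} + v_{3} + v_{5} + v_{7} + v_{9} = v_{4} ; sig = (5; 1)
  {2,5,7,8,9}:  v_{2} + v_{5} + v_{7} + v_{8} + v_{9} = 2·v_{4} ; sig = (5; 2)

so the primitive-relation signature multiset is
    |P|=2: 5 collections, coeffs (), (1), (1), (1,1,1), (1,1,2)
    |P|=3: 1 collection, coeffs ()
    |P|=4: 1 collection, coeffs (1)
    |P|=5: 2 collections, coeffs (1), (2)


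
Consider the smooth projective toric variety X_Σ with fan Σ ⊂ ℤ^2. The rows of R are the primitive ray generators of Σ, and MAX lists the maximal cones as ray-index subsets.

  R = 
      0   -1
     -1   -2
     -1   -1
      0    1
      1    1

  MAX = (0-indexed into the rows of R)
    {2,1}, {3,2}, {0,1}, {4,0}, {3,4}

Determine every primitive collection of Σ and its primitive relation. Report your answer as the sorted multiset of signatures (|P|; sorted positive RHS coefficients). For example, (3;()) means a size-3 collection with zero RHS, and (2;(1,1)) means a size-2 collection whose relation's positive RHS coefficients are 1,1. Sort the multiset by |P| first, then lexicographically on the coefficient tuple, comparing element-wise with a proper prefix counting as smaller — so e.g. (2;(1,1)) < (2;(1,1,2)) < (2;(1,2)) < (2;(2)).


5 minimal non-faces of Δ(Σ) (on 5 rays):

  • {0,3}:  v_{0} + v_{3} = 0  ⇒ sig = (2;())
  • {2,4}:  v_{2} + v_{4} = 0  ⇒ sig = (2;())
  • {0,2}:  v_{0} + v_{2} = v_{1}  ⇒ sig = (2;(1))
  • {1,3}:  v_{1} + v_{3} = v_{2}  ⇒ sig = (2;(1))
  • {1,4}:  v_{1} + v_{4} = v_{0}  ⇒ sig = (2;(1))

Signatures (|P|; sorted positive RHS coefficients), sorted:
[(2;()), (2;()), (2;(1)), (2;(1)), (2;(1))]


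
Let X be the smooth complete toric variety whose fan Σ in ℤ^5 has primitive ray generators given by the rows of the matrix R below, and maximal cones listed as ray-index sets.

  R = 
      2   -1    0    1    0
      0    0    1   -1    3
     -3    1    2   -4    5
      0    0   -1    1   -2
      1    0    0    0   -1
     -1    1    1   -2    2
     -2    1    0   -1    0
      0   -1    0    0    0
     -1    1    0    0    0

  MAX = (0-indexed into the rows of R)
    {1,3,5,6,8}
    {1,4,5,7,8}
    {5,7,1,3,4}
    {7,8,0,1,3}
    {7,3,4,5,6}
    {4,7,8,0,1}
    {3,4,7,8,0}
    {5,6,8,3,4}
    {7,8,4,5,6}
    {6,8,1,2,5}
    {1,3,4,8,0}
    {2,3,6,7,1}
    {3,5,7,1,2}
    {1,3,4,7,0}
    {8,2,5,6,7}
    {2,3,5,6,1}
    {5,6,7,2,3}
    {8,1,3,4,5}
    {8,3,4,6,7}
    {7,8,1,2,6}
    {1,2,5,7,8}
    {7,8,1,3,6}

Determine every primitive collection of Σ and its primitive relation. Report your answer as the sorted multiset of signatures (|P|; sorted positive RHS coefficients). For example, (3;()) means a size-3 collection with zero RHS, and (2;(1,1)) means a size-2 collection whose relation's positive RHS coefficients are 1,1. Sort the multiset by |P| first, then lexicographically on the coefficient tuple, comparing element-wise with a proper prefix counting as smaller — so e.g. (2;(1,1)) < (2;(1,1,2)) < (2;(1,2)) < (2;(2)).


The 9 primitive collections of Σ (r=9, n=5):

  P={0,6}:  v_{0} + v_{6} = 0 — sig = (2;())
  P={0,5}:  v_{0} + v_{5} = v_{1} + v_{4} — sig = (2;(1,1))
  P={0,2}:  v_{0} + v_{2} = v_{1} + v_{5} + v_{7} — sig = (2;(1,1,1))
  P={2,4}:  v_{2} + v_{4} = 2·v_{5} + v_{7} — sig = (2;(1,2))
  P={1,4,6}:  v_{1} + v_{4} + v_{6} = v_{5} — sig = (3;(1))
  P={2,3,8}:  v_{2} + v_{3} + v_{8} = v_{1} + 2·v_{6} — sig = (3;(1,2))
  P={1,5,6,7}:  v_{1} + v_{5} + v_{6} + v_{7} = v_{2} — sig = (4;(1))
  P={3,5,7,8}:  v_{3} + v_{5} + v_{7} + v_{8} = v_{6} — sig = (4;(1))
  P={1,3,4,7,8}:  v_{1} + v_{3} + v_{4} + v_{7} + v_{8} = 0 — sig = (5;())

so the primitive-relation signature multiset is
    |P|=2: 4 collections, coeffs (), (1,1), (1,1,1), (1,2)
    |P|=3: 2 collections, coeffs (1), (1,2)
    |P|=4: 2 collections, coeffs (1), (1)
    |P|=5: 1 collection, coeffs ()


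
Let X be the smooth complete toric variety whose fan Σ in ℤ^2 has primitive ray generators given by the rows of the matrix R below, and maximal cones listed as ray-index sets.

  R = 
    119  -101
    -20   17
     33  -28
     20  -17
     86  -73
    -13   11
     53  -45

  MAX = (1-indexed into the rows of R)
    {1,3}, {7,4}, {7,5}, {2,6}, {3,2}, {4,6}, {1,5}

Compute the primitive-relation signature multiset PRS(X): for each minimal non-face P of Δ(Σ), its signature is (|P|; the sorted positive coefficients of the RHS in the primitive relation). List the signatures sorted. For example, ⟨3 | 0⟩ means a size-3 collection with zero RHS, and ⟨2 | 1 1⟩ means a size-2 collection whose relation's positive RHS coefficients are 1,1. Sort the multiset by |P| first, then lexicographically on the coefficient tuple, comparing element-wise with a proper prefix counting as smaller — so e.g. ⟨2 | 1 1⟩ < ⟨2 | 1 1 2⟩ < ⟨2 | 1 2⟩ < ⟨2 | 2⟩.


14 minimal non-faces of Δ(Σ) (on 7 rays):

  {2,4}:  v_{2} + v_{4} = 0  ⟹  sig = ⟨2 | 0⟩
  {2,7}:  v_{2} + v_{7} = v_{3}  ⟹  sig = ⟨2 | 1⟩
  {3,4}:  v_{3} + v_{4} = v_{7}  ⟹  sig = ⟨2 | 1⟩
  {3,5}:  v_{3} + v_{5} = v_{1}  ⟹  sig = ⟨2 | 1⟩
  {3,6}:  v_{3} + v_{6} = v_{4}  ⟹  sig = ⟨2 | 1⟩
  {3,7}:  v_{3} + v_{7} = v_{5}  ⟹  sig = ⟨2 | 1⟩
  {1,4}:  v_{1} + v_{4} = v_{5} + v_{7}  ⟹  sig = ⟨2 | 1 1⟩
  {5,6}:  v_{5} + v_{6} = v_{4} + v_{7}  ⟹  sig = ⟨2 | 1 1⟩
  {1,6}:  v_{1} + v_{6} = 2·v_{7}  ⟹  sig = ⟨2 | 2⟩
  {1,7}:  v_{1} + v_{7} = 2·v_{5}  ⟹  sig = ⟨2 | 2⟩
  {2,5}:  v_{2} + v_{5} = 2·v_{3}  ⟹  sig = ⟨2 | 2⟩
  {4,5}:  v_{4} + v_{5} = 2·v_{7}  ⟹  sig = ⟨2 | 2⟩
  {6,7}:  v_{6} + v_{7} = 2·v_{4}  ⟹  sig = ⟨2 | 2⟩
  {1,2}:  v_{1} + v_{2} = 3·v_{3}  ⟹  sig = ⟨2 | 3⟩

Sorted signature multiset PRS(X):
    ⟨2 | 0⟩
    ⟨2 | 1⟩
    ⟨2 | 1⟩
    ⟨2 | 1⟩
    ⟨2 | 1⟩
    ⟨2 | 1⟩
    ⟨2 | 1 1⟩
    ⟨2 | 1 1⟩
    ⟨2 | 2⟩
    ⟨2 | 2⟩
    ⟨2 | 2⟩
    ⟨2 | 2⟩
    ⟨2 | 2⟩
    ⟨2 | 3⟩


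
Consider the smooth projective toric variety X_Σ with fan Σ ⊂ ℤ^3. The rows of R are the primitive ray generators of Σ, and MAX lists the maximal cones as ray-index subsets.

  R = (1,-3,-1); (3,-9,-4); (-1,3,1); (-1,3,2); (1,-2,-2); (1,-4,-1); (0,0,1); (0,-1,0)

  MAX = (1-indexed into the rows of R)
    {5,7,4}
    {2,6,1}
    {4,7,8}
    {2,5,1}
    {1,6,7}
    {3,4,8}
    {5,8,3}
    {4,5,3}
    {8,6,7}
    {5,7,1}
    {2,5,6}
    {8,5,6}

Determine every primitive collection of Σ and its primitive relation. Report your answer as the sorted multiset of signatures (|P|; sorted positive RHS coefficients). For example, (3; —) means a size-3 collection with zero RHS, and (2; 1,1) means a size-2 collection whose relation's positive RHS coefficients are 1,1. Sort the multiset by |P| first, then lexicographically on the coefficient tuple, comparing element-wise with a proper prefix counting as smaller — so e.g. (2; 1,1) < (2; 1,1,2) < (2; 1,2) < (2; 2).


14 collections generate NE(X_Σ); each relation:

  P={1,3}:  v_{1} + v_{3} = 0  ⇒ sig = (2; —)
  P={1,4}:  v_{1} + v_{4} = v_{7}  ⇒ sig = (2; 1)
  P={1,8}:  v_{1} + v_{8} = v_{6}  ⇒ sig = (2; 1)
  P={3,6}:  v_{3} + v_{6} = v_{8}  ⇒ sig = (2; 1)
  P={3,7}:  v_{3} + v_{7} = v_{4}  ⇒ sig = (2; 1)
  P={2,3}:  v_{2} + v_{3} = v_{5} + v_{6}  ⇒ sig = (2; 1,1)
  P={4,6}:  v_{4} + v_{6} = v_{7} + v_{8}  ⇒ sig = (2; 1,1)
  P={2,8}:  v_{2} + v_{8} = v_{5} + 2·v_{6}  ⇒ sig = (2; 1,2)
  P={2,4}:  v_{2} + v_{4} = 2·v_{1}  ⇒ sig = (2; 2)
  P={2,7}:  v_{2} + v_{7} = 3·v_{1}  ⇒ sig = (2; 3)
  P={4,5,8}:  v_{4} + v_{5} + v_{8} = 0  ⇒ sig = (3; —)
  P={1,5,6}:  v_{1} + v_{5} + v_{6} = v_{2}  ⇒ sig = (3; 1)
  P={5,7,8}:  v_{5} + v_{7} + v_{8} = v_{1}  ⇒ sig = (3; 1)
  P={5,6,7}:  v_{5} + v_{6} + v_{7} = 2·v_{1}  ⇒ sig = (3; 2)

so the primitive-relation signature multiset is
{ (2; —),  (2; 1) ×4,  (2; 1,1) ×2,  (2; 1,2),  (2; 2),  (2; 3),  (3; —),  (3; 1) ×2,  (3; 2) }


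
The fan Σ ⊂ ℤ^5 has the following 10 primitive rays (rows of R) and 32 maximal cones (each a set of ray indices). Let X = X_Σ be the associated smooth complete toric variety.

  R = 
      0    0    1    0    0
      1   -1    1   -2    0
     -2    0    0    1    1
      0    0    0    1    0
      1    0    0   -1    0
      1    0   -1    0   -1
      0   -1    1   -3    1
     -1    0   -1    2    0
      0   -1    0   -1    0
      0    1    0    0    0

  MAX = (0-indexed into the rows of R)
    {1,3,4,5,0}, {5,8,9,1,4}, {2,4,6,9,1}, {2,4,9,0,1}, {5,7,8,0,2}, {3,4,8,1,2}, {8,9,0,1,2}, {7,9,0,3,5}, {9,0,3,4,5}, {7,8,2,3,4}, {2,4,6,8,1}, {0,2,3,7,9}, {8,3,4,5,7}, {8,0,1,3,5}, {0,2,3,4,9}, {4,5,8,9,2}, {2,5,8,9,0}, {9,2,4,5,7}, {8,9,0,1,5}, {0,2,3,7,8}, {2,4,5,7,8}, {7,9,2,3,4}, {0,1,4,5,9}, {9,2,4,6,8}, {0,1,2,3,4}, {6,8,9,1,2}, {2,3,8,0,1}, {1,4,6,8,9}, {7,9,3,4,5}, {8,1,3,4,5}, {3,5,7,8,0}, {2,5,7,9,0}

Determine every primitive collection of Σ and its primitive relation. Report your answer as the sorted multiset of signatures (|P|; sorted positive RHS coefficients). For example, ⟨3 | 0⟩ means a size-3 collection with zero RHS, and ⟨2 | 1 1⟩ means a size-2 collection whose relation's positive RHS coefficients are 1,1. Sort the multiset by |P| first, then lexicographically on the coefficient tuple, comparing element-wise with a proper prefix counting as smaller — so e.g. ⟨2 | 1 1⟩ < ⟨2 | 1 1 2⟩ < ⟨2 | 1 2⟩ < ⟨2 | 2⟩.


Σ has 14 primitive collections:

  P={1,7}:  v_{1} + v_{7} = v_{3} + v_{8}  →  sig = ⟨2 | 1 1⟩
  P={3,6}:  v_{3} + v_{6} = v_{1} + v_{2} + v_{4}  →  sig = ⟨2 | 1 1 1⟩
  P={6,7}:  v_{6} + v_{7} = v_{2} + v_{4} + v_{8}  →  sig = ⟨2 | 1 1 1⟩
  P={0,6}:  v_{0} + v_{6} = 2·v_{1} + v_{2} + v_{9}  →  sig = ⟨2 | 1 1 2⟩
  P={5,6}:  v_{5} + v_{6} = v_{4} + 2·v_{8} + v_{9}  →  sig = ⟨2 | 1 1 2⟩
  P={3,8,9}:  v_{3} + v_{8} + v_{9} = 0  →  sig = ⟨3 | 0⟩
  P={0,4,7}:  v_{0} + v_{4} + v_{7} = v_{3}  →  sig = ⟨3 | 1⟩
  P={0,4,8}:  v_{0} + v_{4} + v_{8} = v_{1}  →  sig = ⟨3 | 1⟩
  P={1,2,5}:  v_{1} + v_{2} + v_{5} = v_{8}  →  sig = ⟨3 | 1⟩
  P={2,3,5}:  v_{2} + v_{3} + v_{5} = v_{7}  →  sig = ⟨3 | 1⟩
  P={1,3,9}:  v_{1} + v_{3} + v_{9} = v_{0} + v_{4}  →  sig = ⟨3 | 1 1⟩
  P={7,8,9}:  v_{7} + v_{8} + v_{9} = v_{2} + v_{5}  →  sig = ⟨3 | 1 1⟩
  P={0,2,4,5}:  v_{0} + v_{2} + v_{4} + v_{5} = 0  →  sig = ⟨4 | 0⟩
  P={1,2,4,8,9}:  v_{1} + v_{2} + v_{4} + v_{8} + v_{9} = v_{6}  →  sig = ⟨5 | 1⟩

Signatures (|P|; sorted positive RHS coefficients), sorted:
    |P|=2: 5 collections, coeffs (1,1), (1,1,1), (1,1,1), (1,1,2), (1,1,2)
    |P|=3: 7 collections, coeffs (), (1), (1), (1), (1), (1,1), (1,1)
    |P|=4: 1 collection, coeffs ()
    |P|=5: 1 collection, coeffs (1)


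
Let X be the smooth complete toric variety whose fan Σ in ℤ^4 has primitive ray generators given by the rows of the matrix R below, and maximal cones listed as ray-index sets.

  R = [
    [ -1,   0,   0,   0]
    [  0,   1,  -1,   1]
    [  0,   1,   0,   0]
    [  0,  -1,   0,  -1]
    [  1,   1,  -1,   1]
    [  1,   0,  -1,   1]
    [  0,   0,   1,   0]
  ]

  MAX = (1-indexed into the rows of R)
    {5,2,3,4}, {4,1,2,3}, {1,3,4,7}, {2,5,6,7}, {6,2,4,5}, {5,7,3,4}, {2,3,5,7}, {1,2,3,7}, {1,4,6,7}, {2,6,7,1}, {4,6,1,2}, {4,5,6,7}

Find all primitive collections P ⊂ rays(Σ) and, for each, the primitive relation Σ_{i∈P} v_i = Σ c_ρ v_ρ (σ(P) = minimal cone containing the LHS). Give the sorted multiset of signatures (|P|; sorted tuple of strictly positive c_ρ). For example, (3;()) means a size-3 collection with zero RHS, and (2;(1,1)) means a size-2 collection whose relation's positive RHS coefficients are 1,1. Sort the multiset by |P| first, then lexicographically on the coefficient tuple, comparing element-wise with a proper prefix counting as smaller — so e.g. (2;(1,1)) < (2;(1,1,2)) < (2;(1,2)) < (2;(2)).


The 3 primitive collections of Σ (r=7, n=4):

  {1,5}:  v_{1} + v_{5} = v_{2}  →  sig = (2;(1))
  {3,6}:  v_{3} + v_{6} = v_{5}  →  sig = (2;(1))
  {2,4,7}:  v_{2} + v_{4} + v_{7} = 0  →  sig = (3;())

so the primitive-relation signature multiset is
{ (2;(1)) ×2,  (3;()) }


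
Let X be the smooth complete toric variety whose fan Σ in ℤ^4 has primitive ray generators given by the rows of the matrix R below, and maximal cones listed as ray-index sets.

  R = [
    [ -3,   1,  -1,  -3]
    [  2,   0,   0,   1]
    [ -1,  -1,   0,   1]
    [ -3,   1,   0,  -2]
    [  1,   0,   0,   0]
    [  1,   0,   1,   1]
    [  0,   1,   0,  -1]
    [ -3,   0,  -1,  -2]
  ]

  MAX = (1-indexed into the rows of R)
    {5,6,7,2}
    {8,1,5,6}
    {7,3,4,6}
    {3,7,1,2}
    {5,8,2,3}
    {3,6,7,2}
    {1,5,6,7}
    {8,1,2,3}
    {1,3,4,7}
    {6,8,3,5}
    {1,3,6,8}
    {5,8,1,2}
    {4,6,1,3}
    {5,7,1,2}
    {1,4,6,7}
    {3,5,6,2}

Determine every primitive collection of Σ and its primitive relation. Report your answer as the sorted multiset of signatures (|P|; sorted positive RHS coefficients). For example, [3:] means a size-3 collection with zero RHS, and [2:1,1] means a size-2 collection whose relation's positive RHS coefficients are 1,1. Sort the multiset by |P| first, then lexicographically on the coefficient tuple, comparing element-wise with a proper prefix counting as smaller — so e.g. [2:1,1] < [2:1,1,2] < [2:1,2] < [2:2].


Minimal non-faces — 9 found among 8 rays, 16 max cones:

  {7,8}:  v_{7} + v_{8} = v_{1}  so sig = [2:1]
  {4,5}:  v_{4} + v_{5} = v_{1} + v_{6}  so sig = [2:1,1]
  {4,8}:  v_{4} + v_{8} = 2·v_{1} + v_{3} + v_{6}  so sig = [2:1,1,2]
  {2,4}:  v_{2} + v_{4} = v_{3} + 2·v_{7}  so sig = [2:1,2]
  {2,6,8}:  v_{2} + v_{6} + v_{8} = 0  so sig = [3:]
  {3,5,7}:  v_{3} + v_{5} + v_{7} = 0  so sig = [3:]
  {1,2,6}:  v_{1} + v_{2} + v_{6} = v_{7}  so sig = [3:1]
  {1,3,5}:  v_{1} + v_{3} + v_{5} = v_{8}  so sig = [3:1]
  {1,3,6,7}:  v_{1} + v_{3} + v_{6} + v_{7} = v_{4}  so sig = [4:1]

Hence PRS(X_Σ) =
    [2:1]
    [2:1,1]
    [2:1,1,2]
    [2:1,2]
    [3:]
    [3:]
    [3:1]
    [3:1]
    [4:1]


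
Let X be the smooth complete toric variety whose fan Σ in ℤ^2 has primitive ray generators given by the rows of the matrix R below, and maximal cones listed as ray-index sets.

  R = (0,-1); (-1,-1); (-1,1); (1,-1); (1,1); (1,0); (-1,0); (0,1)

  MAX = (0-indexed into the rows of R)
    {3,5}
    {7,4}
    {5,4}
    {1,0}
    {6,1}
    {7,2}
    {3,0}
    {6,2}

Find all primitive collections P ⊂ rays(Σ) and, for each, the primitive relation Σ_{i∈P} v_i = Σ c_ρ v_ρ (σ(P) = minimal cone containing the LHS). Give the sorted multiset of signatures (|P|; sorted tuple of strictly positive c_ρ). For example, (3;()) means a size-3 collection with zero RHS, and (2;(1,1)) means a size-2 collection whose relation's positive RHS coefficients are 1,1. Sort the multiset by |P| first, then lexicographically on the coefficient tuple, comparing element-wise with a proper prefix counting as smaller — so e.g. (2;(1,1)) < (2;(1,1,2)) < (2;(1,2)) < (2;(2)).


Minimal non-faces — 20 found among 8 rays, 8 max cones:

  {0,7}:  v_{0} + v_{7} = 0 — sig = (2;())
  {1,4}:  v_{1} + v_{4} = 0 — sig = (2;())
  {2,3}:  v_{2} + v_{3} = 0 — sig = (2;())
  {5,6}:  v_{5} + v_{6} = 0 — sig = (2;())
  {0,2}:  v_{0} + v_{2} = v_{6} — sig = (2;(1))
  {0,4}:  v_{0} + v_{4} = v_{5} — sig = (2;(1))
  {0,5}:  v_{0} + v_{5} = v_{3} — sig = (2;(1))
  {0,6}:  v_{0} + v_{6} = v_{1} — sig = (2;(1))
  {1,5}:  v_{1} + v_{5} = v_{0} — sig = (2;(1))
  {1,7}:  v_{1} + v_{7} = v_{6} — sig = (2;(1))
  {2,5}:  v_{2} + v_{5} = v_{7} — sig = (2;(1))
  {3,6}:  v_{3} + v_{6} = v_{0} — sig = (2;(1))
  {3,7}:  v_{3} + v_{7} = v_{5} — sig = (2;(1))
  {4,6}:  v_{4} + v_{6} = v_{7} — sig = (2;(1))
  {5,7}:  v_{5} + v_{7} = v_{4} — sig = (2;(1))
  {6,7}:  v_{6} + v_{7} = v_{2} — sig = (2;(1))
  {1,2}:  v_{1} + v_{2} = 2·v_{6} — sig = (2;(2))
  {1,3}:  v_{1} + v_{3} = 2·v_{0} — sig = (2;(2))
  {2,4}:  v_{2} + v_{4} = 2·v_{7} — sig = (2;(2))
  {3,4}:  v_{3} + v_{4} = 2·v_{5} — sig = (2;(2))

Signatures (|P|; sorted positive RHS coefficients), sorted:
    (2;())
    (2;())
    (2;())
    (2;())
    (2;(1))
    (2;(1))
    (2;(1))
    (2;(1))
    (2;(1))
    (2;(1))
    (2;(1))
    (2;(1))
    (2;(1))
    (2;(1))
    (2;(1))
    (2;(1))
    (2;(2))
    (2;(2))
    (2;(2))
    (2;(2))
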